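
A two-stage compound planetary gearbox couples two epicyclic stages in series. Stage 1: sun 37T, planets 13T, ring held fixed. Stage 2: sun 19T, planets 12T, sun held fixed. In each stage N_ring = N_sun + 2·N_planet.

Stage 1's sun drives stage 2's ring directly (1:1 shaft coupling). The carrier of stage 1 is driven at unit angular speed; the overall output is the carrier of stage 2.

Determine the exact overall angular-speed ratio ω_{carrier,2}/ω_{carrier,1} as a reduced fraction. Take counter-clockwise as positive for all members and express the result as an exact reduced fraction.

Stage 1: N_ring = 37 + 2·13 = 63
Stage 1: 37(ω_s−ω_c) = −63(ω_r−ω_c),  ω_r=0, ω_c=1
Stage 1: ω_s = 1 − (63/37)(0−1) = 100/37
  ⇒ ω_s¹/ω_c¹ = 100/37
Stage 2: N_ring = 19 + 2·12 = 43
Stage 2: 19(ω_s−ω_c) = −43(ω_r−ω_c),  ω_s=0, ω_r=1
Stage 2: 19(0−ω_c) = −43(1−ω_c)  ⇒  62ω_c = 43  ⇒  ω_c = 43/62
  ⇒ ω_c²/ω_r² = 43/62
Coupling ω_r² = ω_s¹ ⇒ overall = 100/37 × 43/62 = 2150/1147

2150/1147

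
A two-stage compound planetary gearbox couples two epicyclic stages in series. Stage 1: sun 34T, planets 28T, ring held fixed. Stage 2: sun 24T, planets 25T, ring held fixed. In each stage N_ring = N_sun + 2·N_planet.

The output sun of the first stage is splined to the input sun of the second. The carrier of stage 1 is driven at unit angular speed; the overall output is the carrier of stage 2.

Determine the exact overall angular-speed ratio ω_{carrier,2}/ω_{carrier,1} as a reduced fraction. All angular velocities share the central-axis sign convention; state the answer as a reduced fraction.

Stage 1: N_ring = 34 + 2·28 = 90
Stage 1: 34(ω_s−ω_c) = −90(ω_r−ω_c),  ω_r=0, ω_c=1
Stage 1: ω_s = 1 − (90/34)(0−1) = 62/17
  ⇒ ω_s¹/ω_c¹ = 62/17
Stage 2: N_ring = 24 + 2·25 = 74
Stage 2: 24(ω_s−ω_c) = −74(ω_r−ω_c),  ω_r=0, ω_s=1
Stage 2: 24(1−ω_c) = −74(0−ω_c)  ⇒  98ω_c = 24  ⇒  ω_c = 12/49
  ⇒ ω_c²/ω_s² = 12/49
Coupling ω_s² = ω_s¹ ⇒ overall = 62/17 × 12/49 = 744/833

744/833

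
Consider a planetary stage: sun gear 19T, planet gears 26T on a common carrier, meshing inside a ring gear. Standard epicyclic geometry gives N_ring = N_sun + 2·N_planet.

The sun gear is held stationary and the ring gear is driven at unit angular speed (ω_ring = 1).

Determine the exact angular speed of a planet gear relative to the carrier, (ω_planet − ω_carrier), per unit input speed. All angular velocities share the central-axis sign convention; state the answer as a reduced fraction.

1349/2340

N_ring = 19 + 2·26 = 71
19(ω_s−ω_c) = −71(ω_r−ω_c),  ω_s=0, ω_r=1
19(0−ω_c) = −71(1−ω_c)  ⇒  90ω_c = 71  ⇒  ω_c = 71/90
sun–planet: 19·(0−71/90) = −26·(ω_p−ω_c)  ⇒  ω_p−ω_c = −(19/26)·(-71/90) = 1349/2340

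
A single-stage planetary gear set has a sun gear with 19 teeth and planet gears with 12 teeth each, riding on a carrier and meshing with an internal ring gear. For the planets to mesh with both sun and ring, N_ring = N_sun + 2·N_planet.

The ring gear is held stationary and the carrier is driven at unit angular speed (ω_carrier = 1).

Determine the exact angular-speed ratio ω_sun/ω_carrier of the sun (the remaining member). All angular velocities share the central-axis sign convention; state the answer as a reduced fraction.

N_ring = 19 + 2·12 = 43
19(ω_s−ω_c) = −43(ω_r−ω_c),  ω_r=0, ω_c=1
ω_s = 1 − (43/19)(0−1) = 62/19
ω_s/ω_c = 62/19

62/19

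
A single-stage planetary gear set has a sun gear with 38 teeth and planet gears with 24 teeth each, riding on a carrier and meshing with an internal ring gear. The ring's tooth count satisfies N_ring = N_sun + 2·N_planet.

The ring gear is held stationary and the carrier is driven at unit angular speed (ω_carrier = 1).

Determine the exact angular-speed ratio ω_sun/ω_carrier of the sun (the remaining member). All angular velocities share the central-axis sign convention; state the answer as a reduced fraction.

62/19

N_ring = 38 + 2·24 = 86
38(ω_s−ω_c) = −86(ω_r−ω_c),  ω_r=0, ω_c=1
ω_s = 1 − (86/38)(0−1) = 62/19
ω_s/ω_c = 62/19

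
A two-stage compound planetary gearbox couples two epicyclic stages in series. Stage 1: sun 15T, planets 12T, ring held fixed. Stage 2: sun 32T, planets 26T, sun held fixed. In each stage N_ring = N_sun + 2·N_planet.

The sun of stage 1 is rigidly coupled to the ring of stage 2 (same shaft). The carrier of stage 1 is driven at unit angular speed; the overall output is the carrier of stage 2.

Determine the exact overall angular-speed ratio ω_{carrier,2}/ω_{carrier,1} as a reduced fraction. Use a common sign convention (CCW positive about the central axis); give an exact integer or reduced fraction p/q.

378/145

Stage 1: N_ring = 15 + 2·12 = 39
Stage 1: 15(ω_s−ω_c) = −39(ω_r−ω_c),  ω_r=0, ω_c=1
Stage 1: ω_s = 1 − (39/15)(0−1) = 18/5
  ⇒ ω_s¹/ω_c¹ = 18/5
Stage 2: N_ring = 32 + 2·26 = 84
Stage 2: 32(ω_s−ω_c) = −84(ω_r−ω_c),  ω_s=0, ω_r=1
Stage 2: 32(0−ω_c) = −84(1−ω_c)  ⇒  116ω_c = 84  ⇒  ω_c = 21/29
  ⇒ ω_c²/ω_r² = 21/29
Coupling ω_r² = ω_s¹ ⇒ overall = 18/5 × 21/29 = 378/145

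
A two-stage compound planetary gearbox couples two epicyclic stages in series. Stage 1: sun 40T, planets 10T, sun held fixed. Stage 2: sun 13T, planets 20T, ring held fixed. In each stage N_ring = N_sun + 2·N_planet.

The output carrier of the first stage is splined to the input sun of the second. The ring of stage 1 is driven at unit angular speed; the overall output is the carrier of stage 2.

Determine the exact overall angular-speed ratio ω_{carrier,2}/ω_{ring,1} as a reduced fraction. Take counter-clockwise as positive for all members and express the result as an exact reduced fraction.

Stage 1: N_ring = 40 + 2·10 = 60
Stage 1: 40(ω_s−ω_c) = −60(ω_r−ω_c),  ω_s=0, ω_r=1
Stage 1: 40(0−ω_c) = −60(1−ω_c)  ⇒  100ω_c = 60  ⇒  ω_c = 3/5
  ⇒ ω_c¹/ω_r¹ = 3/5
Stage 2: N_ring = 13 + 2·20 = 53
Stage 2: 13(ω_s−ω_c) = −53(ω_r−ω_c),  ω_r=0, ω_s=1
Stage 2: 13(1−ω_c) = −53(0−ω_c)  ⇒  66ω_c = 13  ⇒  ω_c = 13/66
  ⇒ ω_c²/ω_s² = 13/66
Coupling ω_s² = ω_c¹ ⇒ overall = 3/5 × 13/66 = 13/110

13/110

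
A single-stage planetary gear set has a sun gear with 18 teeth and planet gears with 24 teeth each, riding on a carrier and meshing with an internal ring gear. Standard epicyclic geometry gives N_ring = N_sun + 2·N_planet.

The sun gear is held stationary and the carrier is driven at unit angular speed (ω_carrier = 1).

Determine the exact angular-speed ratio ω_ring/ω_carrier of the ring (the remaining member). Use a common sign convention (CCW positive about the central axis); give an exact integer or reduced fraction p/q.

14/11

N_ring = 18 + 2·24 = 66
18(ω_s−ω_c) = −66(ω_r−ω_c),  ω_s=0, ω_c=1
ω_r = 1 − (18/66)(0−1) = 14/11
ω_r/ω_c = 14/11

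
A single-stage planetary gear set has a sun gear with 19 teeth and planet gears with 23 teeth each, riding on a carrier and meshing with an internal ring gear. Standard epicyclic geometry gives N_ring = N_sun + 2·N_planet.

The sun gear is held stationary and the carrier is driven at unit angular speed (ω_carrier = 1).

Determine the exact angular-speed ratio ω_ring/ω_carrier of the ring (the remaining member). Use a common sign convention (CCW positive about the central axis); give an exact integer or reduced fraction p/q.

N_ring = 19 + 2·23 = 65
19(ω_s−ω_c) = −65(ω_r−ω_c),  ω_s=0, ω_c=1
ω_r = 1 − (19/65)(0−1) = 84/65
ω_r/ω_c = 84/65

84/65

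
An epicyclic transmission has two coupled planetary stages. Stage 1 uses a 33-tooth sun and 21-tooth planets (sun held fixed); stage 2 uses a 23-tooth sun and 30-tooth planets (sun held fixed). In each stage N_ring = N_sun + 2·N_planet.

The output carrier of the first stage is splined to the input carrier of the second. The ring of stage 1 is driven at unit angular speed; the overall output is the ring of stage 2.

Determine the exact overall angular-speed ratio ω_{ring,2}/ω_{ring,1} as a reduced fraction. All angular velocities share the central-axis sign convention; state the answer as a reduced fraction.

1325/1494

Stage 1: N_ring = 33 + 2·21 = 75
Stage 1: 33(ω_s−ω_c) = −75(ω_r−ω_c),  ω_s=0, ω_r=1
Stage 1: 33(0−ω_c) = −75(1−ω_c)  ⇒  108ω_c = 75  ⇒  ω_c = 25/36
  ⇒ ω_c¹/ω_r¹ = 25/36
Stage 2: N_ring = 23 + 2·30 = 83
Stage 2: 23(ω_s−ω_c) = −83(ω_r−ω_c),  ω_s=0, ω_c=1
Stage 2: ω_r = 1 − (23/83)(0−1) = 106/83
  ⇒ ω_r²/ω_c² = 106/83
Coupling ω_c² = ω_c¹ ⇒ overall = 25/36 × 106/83 = 1325/1494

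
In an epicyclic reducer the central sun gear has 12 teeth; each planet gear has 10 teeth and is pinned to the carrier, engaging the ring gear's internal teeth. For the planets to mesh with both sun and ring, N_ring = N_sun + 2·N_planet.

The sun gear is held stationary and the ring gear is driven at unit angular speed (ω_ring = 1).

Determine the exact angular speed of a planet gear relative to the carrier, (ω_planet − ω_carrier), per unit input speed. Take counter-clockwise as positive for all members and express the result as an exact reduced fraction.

48/55

N_ring = 12 + 2·10 = 32
12(ω_s−ω_c) = −32(ω_r−ω_c),  ω_s=0, ω_r=1
12(0−ω_c) = −32(1−ω_c)  ⇒  44ω_c = 32  ⇒  ω_c = 8/11
sun–planet: 12·(0−8/11) = −10·(ω_p−ω_c)  ⇒  ω_p−ω_c = −(12/10)·(-8/11) = 48/55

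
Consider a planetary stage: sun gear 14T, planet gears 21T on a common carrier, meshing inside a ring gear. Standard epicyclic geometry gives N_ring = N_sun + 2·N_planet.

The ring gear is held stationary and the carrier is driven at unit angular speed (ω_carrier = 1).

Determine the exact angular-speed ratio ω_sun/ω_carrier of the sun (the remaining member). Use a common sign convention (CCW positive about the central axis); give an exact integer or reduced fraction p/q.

5

N_ring = 14 + 2·21 = 56
14(ω_s−ω_c) = −56(ω_r−ω_c),  ω_r=0, ω_c=1
ω_s = 1 − (56/14)(0−1) = 5
ω_s/ω_c = 5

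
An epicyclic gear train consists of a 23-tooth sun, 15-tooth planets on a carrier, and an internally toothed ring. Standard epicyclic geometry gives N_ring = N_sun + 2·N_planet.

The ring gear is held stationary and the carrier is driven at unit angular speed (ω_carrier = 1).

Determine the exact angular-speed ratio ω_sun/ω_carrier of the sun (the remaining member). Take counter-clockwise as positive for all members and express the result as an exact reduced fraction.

76/23

N_ring = 23 + 2·15 = 53
23(ω_s−ω_c) = −53(ω_r−ω_c),  ω_r=0, ω_c=1
ω_s = 1 − (53/23)(0−1) = 76/23
ω_s/ω_c = 76/23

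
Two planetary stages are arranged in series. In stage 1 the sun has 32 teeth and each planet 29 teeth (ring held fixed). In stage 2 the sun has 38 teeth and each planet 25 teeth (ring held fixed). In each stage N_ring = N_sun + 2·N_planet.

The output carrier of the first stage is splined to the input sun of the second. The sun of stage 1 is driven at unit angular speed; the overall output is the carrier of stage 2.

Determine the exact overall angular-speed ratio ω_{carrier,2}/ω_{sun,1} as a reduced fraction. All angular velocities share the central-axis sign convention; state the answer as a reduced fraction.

304/3843

Stage 1: N_ring = 32 + 2·29 = 90
Stage 1: 32(ω_s−ω_c) = −90(ω_r−ω_c),  ω_r=0, ω_s=1
Stage 1: 32(1−ω_c) = −90(0−ω_c)  ⇒  122ω_c = 32  ⇒  ω_c = 16/61
  ⇒ ω_c¹/ω_s¹ = 16/61
Stage 2: N_ring = 38 + 2·25 = 88
Stage 2: 38(ω_s−ω_c) = −88(ω_r−ω_c),  ω_r=0, ω_s=1
Stage 2: 38(1−ω_c) = −88(0−ω_c)  ⇒  126ω_c = 38  ⇒  ω_c = 19/63
  ⇒ ω_c²/ω_s² = 19/63
Coupling ω_s² = ω_c¹ ⇒ overall = 16/61 × 19/63 = 304/3843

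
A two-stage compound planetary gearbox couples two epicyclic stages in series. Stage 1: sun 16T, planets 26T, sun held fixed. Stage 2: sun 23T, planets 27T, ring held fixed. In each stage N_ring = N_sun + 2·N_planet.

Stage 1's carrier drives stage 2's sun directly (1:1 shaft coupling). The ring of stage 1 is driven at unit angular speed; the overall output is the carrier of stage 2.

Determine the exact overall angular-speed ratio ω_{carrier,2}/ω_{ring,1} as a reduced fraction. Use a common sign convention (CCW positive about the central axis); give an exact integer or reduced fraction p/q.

Stage 1: N_ring = 16 + 2·26 = 68
Stage 1: 16(ω_s−ω_c) = −68(ω_r−ω_c),  ω_s=0, ω_r=1
Stage 1: 16(0−ω_c) = −68(1−ω_c)  ⇒  84ω_c = 68  ⇒  ω_c = 17/21
  ⇒ ω_c¹/ω_r¹ = 17/21
Stage 2: N_ring = 23 + 2·27 = 77
Stage 2: 23(ω_s−ω_c) = −77(ω_r−ω_c),  ω_r=0, ω_s=1
Stage 2: 23(1−ω_c) = −77(0−ω_c)  ⇒  100ω_c = 23  ⇒  ω_c = 23/100
  ⇒ ω_c²/ω_s² = 23/100
Coupling ω_s² = ω_c¹ ⇒ overall = 17/21 × 23/100 = 391/2100

391/2100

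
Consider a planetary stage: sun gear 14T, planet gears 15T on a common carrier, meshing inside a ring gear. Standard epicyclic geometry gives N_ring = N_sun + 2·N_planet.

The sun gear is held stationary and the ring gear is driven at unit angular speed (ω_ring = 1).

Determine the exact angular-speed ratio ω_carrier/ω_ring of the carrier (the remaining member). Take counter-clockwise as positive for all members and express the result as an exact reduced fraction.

22/29

N_ring = 14 + 2·15 = 44
14(ω_s−ω_c) = −44(ω_r−ω_c),  ω_s=0, ω_r=1
14(0−ω_c) = −44(1−ω_c)  ⇒  58ω_c = 44  ⇒  ω_c = 22/29
ω_c/ω_r = 22/29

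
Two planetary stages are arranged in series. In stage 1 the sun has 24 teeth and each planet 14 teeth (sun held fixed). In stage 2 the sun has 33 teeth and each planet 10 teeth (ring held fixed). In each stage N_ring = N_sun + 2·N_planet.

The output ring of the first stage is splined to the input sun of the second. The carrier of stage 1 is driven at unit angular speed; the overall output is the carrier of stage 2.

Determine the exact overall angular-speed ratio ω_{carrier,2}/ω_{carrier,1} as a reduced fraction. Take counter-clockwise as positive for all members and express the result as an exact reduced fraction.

Stage 1: N_ring = 24 + 2·14 = 52
Stage 1: 24(ω_s−ω_c) = −52(ω_r−ω_c),  ω_s=0, ω_c=1
Stage 1: ω_r = 1 − (24/52)(0−1) = 19/13
  ⇒ ω_r¹/ω_c¹ = 19/13
Stage 2: N_ring = 33 + 2·10 = 53
Stage 2: 33(ω_s−ω_c) = −53(ω_r−ω_c),  ω_r=0, ω_s=1
Stage 2: 33(1−ω_c) = −53(0−ω_c)  ⇒  86ω_c = 33  ⇒  ω_c = 33/86
  ⇒ ω_c²/ω_s² = 33/86
Coupling ω_s² = ω_r¹ ⇒ overall = 19/13 × 33/86 = 627/1118

627/1118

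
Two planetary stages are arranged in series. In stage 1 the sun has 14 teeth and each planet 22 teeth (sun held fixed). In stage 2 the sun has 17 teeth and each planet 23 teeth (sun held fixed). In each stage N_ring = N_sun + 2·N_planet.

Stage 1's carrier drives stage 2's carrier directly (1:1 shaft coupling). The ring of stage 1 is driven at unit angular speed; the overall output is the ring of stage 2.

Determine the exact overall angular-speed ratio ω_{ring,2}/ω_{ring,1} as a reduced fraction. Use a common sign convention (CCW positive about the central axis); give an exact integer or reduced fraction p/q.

580/567

Stage 1: N_ring = 14 + 2·22 = 58
Stage 1: 14(ω_s−ω_c) = −58(ω_r−ω_c),  ω_s=0, ω_r=1
Stage 1: 14(0−ω_c) = −58(1−ω_c)  ⇒  72ω_c = 58  ⇒  ω_c = 29/36
  ⇒ ω_c¹/ω_r¹ = 29/36
Stage 2: N_ring = 17 + 2·23 = 63
Stage 2: 17(ω_s−ω_c) = −63(ω_r−ω_c),  ω_s=0, ω_c=1
Stage 2: ω_r = 1 − (17/63)(0−1) = 80/63
  ⇒ ω_r²/ω_c² = 80/63
Coupling ω_c² = ω_c¹ ⇒ overall = 29/36 × 80/63 = 580/567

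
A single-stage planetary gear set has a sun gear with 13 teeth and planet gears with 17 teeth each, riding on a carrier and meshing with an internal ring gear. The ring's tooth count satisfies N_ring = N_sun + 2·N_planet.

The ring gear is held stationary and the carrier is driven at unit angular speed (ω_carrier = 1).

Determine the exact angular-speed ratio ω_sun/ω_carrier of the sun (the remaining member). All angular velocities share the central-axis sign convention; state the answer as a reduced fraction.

N_ring = 13 + 2·17 = 47
13(ω_s−ω_c) = −47(ω_r−ω_c),  ω_r=0, ω_c=1
ω_s = 1 − (47/13)(0−1) = 60/13
ω_s/ω_c = 60/13

60/13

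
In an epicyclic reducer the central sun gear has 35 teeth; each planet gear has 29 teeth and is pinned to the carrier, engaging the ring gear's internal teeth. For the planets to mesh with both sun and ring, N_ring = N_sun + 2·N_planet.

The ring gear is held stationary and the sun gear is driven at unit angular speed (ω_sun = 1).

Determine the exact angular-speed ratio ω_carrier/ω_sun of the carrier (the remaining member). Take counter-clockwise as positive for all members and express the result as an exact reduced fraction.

35/128

N_ring = 35 + 2·29 = 93
35(ω_s−ω_c) = −93(ω_r−ω_c),  ω_r=0, ω_s=1
35(1−ω_c) = −93(0−ω_c)  ⇒  128ω_c = 35  ⇒  ω_c = 35/128
ω_c/ω_s = 35/128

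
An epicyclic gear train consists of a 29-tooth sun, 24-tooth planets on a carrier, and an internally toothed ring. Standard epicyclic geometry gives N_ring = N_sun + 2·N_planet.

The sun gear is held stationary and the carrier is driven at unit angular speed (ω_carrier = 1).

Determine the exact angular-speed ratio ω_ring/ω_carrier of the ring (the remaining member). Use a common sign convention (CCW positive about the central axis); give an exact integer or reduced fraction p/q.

N_ring = 29 + 2·24 = 77
29(ω_s−ω_c) = −77(ω_r−ω_c),  ω_s=0, ω_c=1
ω_r = 1 − (29/77)(0−1) = 106/77
ω_r/ω_c = 106/77

106/77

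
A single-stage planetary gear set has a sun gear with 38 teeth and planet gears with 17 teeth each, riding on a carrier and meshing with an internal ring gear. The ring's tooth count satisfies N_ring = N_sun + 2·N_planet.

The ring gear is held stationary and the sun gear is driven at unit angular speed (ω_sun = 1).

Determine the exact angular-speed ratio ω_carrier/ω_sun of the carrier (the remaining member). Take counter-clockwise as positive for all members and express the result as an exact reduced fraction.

19/55

N_ring = 38 + 2·17 = 72
38(ω_s−ω_c) = −72(ω_r−ω_c),  ω_r=0, ω_s=1
38(1−ω_c) = −72(0−ω_c)  ⇒  110ω_c = 38  ⇒  ω_c = 19/55
ω_c/ω_s = 19/55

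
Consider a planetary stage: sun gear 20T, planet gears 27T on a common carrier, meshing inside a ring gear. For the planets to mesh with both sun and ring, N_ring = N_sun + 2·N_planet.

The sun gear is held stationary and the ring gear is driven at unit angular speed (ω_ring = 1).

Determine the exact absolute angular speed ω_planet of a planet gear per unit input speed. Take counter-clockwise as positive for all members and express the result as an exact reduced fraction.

N_ring = 20 + 2·27 = 74
20(ω_s−ω_c) = −74(ω_r−ω_c),  ω_s=0, ω_r=1
20(0−ω_c) = −74(1−ω_c)  ⇒  94ω_c = 74  ⇒  ω_c = 37/47
sun–planet: 20·(0−37/47) = −27·(ω_p−ω_c)  ⇒  ω_p−ω_c = −(20/27)·(-37/47) = 740/1269
ω_p = 37/47 + 740/1269 = 37/27

37/27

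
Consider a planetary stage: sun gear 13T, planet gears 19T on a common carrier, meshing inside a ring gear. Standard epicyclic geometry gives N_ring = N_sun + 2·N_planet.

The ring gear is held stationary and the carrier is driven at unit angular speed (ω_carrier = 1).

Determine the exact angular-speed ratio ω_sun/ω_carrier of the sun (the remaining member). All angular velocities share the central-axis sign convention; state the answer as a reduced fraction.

N_ring = 13 + 2·19 = 51
13(ω_s−ω_c) = −51(ω_r−ω_c),  ω_r=0, ω_c=1
ω_s = 1 − (51/13)(0−1) = 64/13
ω_s/ω_c = 64/13

64/13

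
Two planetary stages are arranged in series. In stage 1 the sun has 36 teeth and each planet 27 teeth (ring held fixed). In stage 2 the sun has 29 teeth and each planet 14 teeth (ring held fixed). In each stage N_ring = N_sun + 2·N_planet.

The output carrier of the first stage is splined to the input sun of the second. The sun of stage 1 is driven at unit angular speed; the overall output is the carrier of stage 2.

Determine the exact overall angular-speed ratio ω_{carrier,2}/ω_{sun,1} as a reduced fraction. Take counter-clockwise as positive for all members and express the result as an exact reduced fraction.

Stage 1: N_ring = 36 + 2·27 = 90
Stage 1: 36(ω_s−ω_c) = −90(ω_r−ω_c),  ω_r=0, ω_s=1
Stage 1: 36(1−ω_c) = −90(0−ω_c)  ⇒  126ω_c = 36  ⇒  ω_c = 2/7
  ⇒ ω_c¹/ω_s¹ = 2/7
Stage 2: N_ring = 29 + 2·14 = 57
Stage 2: 29(ω_s−ω_c) = −57(ω_r−ω_c),  ω_r=0, ω_s=1
Stage 2: 29(1−ω_c) = −57(0−ω_c)  ⇒  86ω_c = 29  ⇒  ω_c = 29/86
  ⇒ ω_c²/ω_s² = 29/86
Coupling ω_s² = ω_c¹ ⇒ overall = 2/7 × 29/86 = 29/301

29/301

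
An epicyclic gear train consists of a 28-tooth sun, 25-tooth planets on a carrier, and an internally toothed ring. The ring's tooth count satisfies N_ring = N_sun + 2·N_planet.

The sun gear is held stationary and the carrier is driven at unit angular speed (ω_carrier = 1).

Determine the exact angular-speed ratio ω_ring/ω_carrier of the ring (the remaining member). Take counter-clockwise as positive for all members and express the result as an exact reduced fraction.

N_ring = 28 + 2·25 = 78
28(ω_s−ω_c) = −78(ω_r−ω_c),  ω_s=0, ω_c=1
ω_r = 1 − (28/78)(0−1) = 53/39
ω_r/ω_c = 53/39

53/39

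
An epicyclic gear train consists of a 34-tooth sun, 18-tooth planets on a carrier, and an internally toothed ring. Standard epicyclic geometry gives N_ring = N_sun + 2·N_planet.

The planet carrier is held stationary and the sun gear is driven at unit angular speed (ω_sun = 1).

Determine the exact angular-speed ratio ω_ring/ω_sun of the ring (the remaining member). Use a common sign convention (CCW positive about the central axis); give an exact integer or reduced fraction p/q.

-17/35

N_ring = 34 + 2·18 = 70
34(ω_s−ω_c) = −70(ω_r−ω_c),  ω_c=0, ω_s=1
ω_r = 0 − (34/70)(1−0) = -17/35
ω_r/ω_s = -17/35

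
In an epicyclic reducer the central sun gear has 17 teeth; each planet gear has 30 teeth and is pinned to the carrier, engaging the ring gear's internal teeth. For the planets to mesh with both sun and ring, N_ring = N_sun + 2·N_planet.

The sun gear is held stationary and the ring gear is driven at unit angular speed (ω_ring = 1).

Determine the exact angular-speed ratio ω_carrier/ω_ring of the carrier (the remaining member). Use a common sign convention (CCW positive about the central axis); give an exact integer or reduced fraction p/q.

N_ring = 17 + 2·30 = 77
17(ω_s−ω_c) = −77(ω_r−ω_c),  ω_s=0, ω_r=1
17(0−ω_c) = −77(1−ω_c)  ⇒  94ω_c = 77  ⇒  ω_c = 77/94
ω_c/ω_r = 77/94

77/94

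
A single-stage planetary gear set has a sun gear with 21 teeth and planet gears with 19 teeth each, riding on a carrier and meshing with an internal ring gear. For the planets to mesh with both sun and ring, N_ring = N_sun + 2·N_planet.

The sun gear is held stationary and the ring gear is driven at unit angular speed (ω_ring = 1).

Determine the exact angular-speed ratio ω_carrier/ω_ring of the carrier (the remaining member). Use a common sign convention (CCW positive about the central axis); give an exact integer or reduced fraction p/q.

59/80

N_ring = 21 + 2·19 = 59
21(ω_s−ω_c) = −59(ω_r−ω_c),  ω_s=0, ω_r=1
21(0−ω_c) = −59(1−ω_c)  ⇒  80ω_c = 59  ⇒  ω_c = 59/80
ω_c/ω_r = 59/80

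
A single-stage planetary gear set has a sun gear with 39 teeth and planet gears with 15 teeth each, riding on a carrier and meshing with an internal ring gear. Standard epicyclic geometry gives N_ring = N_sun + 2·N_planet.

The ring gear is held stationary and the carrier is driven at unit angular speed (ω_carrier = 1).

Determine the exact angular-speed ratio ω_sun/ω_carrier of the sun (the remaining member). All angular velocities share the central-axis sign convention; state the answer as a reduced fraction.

36/13

N_ring = 39 + 2·15 = 69
39(ω_s−ω_c) = −69(ω_r−ω_c),  ω_r=0, ω_c=1
ω_s = 1 − (69/39)(0−1) = 36/13
ω_s/ω_c = 36/13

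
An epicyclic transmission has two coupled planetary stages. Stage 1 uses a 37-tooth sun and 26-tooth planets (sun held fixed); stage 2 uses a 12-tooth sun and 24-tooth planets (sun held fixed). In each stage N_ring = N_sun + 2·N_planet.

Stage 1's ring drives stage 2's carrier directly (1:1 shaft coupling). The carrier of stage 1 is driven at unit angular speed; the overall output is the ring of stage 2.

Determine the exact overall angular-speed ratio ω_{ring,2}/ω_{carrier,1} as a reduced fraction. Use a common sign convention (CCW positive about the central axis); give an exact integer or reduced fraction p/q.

Stage 1: N_ring = 37 + 2·26 = 89
Stage 1: 37(ω_s−ω_c) = −89(ω_r−ω_c),  ω_s=0, ω_c=1
Stage 1: ω_r = 1 − (37/89)(0−1) = 126/89
  ⇒ ω_r¹/ω_c¹ = 126/89
Stage 2: N_ring = 12 + 2·24 = 60
Stage 2: 12(ω_s−ω_c) = −60(ω_r−ω_c),  ω_s=0, ω_c=1
Stage 2: ω_r = 1 − (12/60)(0−1) = 6/5
  ⇒ ω_r²/ω_c² = 6/5
Coupling ω_c² = ω_r¹ ⇒ overall = 126/89 × 6/5 = 756/445

756/445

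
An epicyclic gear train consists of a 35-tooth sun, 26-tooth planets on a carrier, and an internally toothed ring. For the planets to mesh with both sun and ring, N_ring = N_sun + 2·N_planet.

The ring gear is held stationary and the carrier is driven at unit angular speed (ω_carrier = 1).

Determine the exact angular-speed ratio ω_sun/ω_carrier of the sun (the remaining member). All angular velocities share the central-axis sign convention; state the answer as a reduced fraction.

122/35

N_ring = 35 + 2·26 = 87
35(ω_s−ω_c) = −87(ω_r−ω_c),  ω_r=0, ω_c=1
ω_s = 1 − (87/35)(0−1) = 122/35
ω_s/ω_c = 122/35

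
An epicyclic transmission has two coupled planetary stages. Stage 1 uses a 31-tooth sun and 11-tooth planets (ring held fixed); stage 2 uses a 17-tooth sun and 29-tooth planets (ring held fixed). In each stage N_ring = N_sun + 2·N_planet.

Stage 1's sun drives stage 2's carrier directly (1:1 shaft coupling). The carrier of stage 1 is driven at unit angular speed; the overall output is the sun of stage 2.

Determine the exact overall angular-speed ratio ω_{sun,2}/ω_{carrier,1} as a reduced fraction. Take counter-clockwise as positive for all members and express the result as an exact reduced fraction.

7728/527

Stage 1: N_ring = 31 + 2·11 = 53
Stage 1: 31(ω_s−ω_c) = −53(ω_r−ω_c),  ω_r=0, ω_c=1
Stage 1: ω_s = 1 − (53/31)(0−1) = 84/31
  ⇒ ω_s¹/ω_c¹ = 84/31
Stage 2: N_ring = 17 + 2·29 = 75
Stage 2: 17(ω_s−ω_c) = −75(ω_r−ω_c),  ω_r=0, ω_c=1
Stage 2: ω_s = 1 − (75/17)(0−1) = 92/17
  ⇒ ω_s²/ω_c² = 92/17
Coupling ω_c² = ω_s¹ ⇒ overall = 84/31 × 92/17 = 7728/527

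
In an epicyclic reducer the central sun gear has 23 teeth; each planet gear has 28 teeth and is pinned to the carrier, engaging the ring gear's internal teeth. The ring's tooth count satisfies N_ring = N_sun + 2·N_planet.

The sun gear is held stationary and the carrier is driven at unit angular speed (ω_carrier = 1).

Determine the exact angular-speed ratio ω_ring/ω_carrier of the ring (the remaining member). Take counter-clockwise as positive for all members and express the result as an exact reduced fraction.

102/79

N_ring = 23 + 2·28 = 79
23(ω_s−ω_c) = −79(ω_r−ω_c),  ω_s=0, ω_c=1
ω_r = 1 − (23/79)(0−1) = 102/79
ω_r/ω_c = 102/79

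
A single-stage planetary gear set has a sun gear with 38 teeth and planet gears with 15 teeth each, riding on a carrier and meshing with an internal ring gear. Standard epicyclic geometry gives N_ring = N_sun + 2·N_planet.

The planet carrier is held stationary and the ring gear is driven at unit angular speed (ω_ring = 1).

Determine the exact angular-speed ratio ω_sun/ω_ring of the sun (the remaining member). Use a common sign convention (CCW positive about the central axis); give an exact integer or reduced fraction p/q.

N_ring = 38 + 2·15 = 68
38(ω_s−ω_c) = −68(ω_r−ω_c),  ω_c=0, ω_r=1
ω_s = 0 − (68/38)(1−0) = -34/19
ω_s/ω_r = -34/19

-34/19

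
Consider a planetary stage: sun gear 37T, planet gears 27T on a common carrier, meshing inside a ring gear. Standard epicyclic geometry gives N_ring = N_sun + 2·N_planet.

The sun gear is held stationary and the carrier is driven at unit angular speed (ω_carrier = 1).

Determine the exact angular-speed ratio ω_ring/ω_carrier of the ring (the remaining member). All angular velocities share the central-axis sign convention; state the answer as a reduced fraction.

128/91

N_ring = 37 + 2·27 = 91
37(ω_s−ω_c) = −91(ω_r−ω_c),  ω_s=0, ω_c=1
ω_r = 1 − (37/91)(0−1) = 128/91
ω_r/ω_c = 128/91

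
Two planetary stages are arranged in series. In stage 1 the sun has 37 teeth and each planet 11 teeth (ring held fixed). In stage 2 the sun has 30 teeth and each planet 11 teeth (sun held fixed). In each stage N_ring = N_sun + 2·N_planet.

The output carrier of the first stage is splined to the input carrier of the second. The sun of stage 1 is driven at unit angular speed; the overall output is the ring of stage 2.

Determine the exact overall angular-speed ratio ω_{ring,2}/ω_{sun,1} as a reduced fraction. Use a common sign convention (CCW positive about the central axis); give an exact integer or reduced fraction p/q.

Stage 1: N_ring = 37 + 2·11 = 59
Stage 1: 37(ω_s−ω_c) = −59(ω_r−ω_c),  ω_r=0, ω_s=1
Stage 1: 37(1−ω_c) = −59(0−ω_c)  ⇒  96ω_c = 37  ⇒  ω_c = 37/96
  ⇒ ω_c¹/ω_s¹ = 37/96
Stage 2: N_ring = 30 + 2·11 = 52
Stage 2: 30(ω_s−ω_c) = −52(ω_r−ω_c),  ω_s=0, ω_c=1
Stage 2: ω_r = 1 − (30/52)(0−1) = 41/26
  ⇒ ω_r²/ω_c² = 41/26
Coupling ω_c² = ω_c¹ ⇒ overall = 37/96 × 41/26 = 1517/2496

1517/2496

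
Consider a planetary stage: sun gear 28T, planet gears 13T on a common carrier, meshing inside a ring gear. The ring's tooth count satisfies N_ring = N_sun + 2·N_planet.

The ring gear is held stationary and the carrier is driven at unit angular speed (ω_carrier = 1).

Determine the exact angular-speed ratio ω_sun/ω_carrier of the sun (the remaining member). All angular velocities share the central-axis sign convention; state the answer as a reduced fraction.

N_ring = 28 + 2·13 = 54
28(ω_s−ω_c) = −54(ω_r−ω_c),  ω_r=0, ω_c=1
ω_s = 1 − (54/28)(0−1) = 41/14
ω_s/ω_c = 41/14

41/14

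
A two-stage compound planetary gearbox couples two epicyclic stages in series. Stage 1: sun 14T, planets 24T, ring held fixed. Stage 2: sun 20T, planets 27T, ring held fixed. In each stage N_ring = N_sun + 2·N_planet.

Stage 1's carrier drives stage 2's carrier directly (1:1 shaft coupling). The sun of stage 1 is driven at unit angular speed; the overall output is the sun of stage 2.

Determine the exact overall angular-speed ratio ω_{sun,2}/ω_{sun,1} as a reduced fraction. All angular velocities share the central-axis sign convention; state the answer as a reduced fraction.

Stage 1: N_ring = 14 + 2·24 = 62
Stage 1: 14(ω_s−ω_c) = −62(ω_r−ω_c),  ω_r=0, ω_s=1
Stage 1: 14(1−ω_c) = −62(0−ω_c)  ⇒  76ω_c = 14  ⇒  ω_c = 7/38
  ⇒ ω_c¹/ω_s¹ = 7/38
Stage 2: N_ring = 20 + 2·27 = 74
Stage 2: 20(ω_s−ω_c) = −74(ω_r−ω_c),  ω_r=0, ω_c=1
Stage 2: ω_s = 1 − (74/20)(0−1) = 47/10
  ⇒ ω_s²/ω_c² = 47/10
Coupling ω_c² = ω_c¹ ⇒ overall = 7/38 × 47/10 = 329/380

329/380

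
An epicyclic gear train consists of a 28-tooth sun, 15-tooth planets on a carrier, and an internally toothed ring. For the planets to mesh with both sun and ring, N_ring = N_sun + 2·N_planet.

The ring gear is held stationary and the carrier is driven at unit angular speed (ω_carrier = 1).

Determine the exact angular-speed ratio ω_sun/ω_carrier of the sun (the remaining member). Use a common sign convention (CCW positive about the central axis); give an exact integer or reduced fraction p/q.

43/14

N_ring = 28 + 2·15 = 58
28(ω_s−ω_c) = −58(ω_r−ω_c),  ω_r=0, ω_c=1
ω_s = 1 − (58/28)(0−1) = 43/14
ω_s/ω_c = 43/14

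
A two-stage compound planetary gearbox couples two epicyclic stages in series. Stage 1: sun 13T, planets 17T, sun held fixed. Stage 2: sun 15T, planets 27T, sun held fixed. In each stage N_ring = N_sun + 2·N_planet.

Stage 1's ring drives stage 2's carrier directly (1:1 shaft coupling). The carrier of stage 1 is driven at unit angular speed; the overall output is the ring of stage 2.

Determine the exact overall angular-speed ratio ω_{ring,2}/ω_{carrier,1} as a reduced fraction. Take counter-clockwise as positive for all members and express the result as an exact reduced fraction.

1680/1081

Stage 1: N_ring = 13 + 2·17 = 47
Stage 1: 13(ω_s−ω_c) = −47(ω_r−ω_c),  ω_s=0, ω_c=1
Stage 1: ω_r = 1 − (13/47)(0−1) = 60/47
  ⇒ ω_r¹/ω_c¹ = 60/47
Stage 2: N_ring = 15 + 2·27 = 69
Stage 2: 15(ω_s−ω_c) = −69(ω_r−ω_c),  ω_s=0, ω_c=1
Stage 2: ω_r = 1 − (15/69)(0−1) = 28/23
  ⇒ ω_r²/ω_c² = 28/23
Coupling ω_c² = ω_r¹ ⇒ overall = 60/47 × 28/23 = 1680/1081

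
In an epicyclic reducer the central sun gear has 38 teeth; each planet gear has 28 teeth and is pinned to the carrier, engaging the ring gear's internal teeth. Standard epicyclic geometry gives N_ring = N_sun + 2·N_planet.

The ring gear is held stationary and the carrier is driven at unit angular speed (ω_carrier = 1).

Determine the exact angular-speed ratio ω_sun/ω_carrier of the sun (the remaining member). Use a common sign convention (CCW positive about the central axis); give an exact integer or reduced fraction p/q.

66/19

N_ring = 38 + 2·28 = 94
38(ω_s−ω_c) = −94(ω_r−ω_c),  ω_r=0, ω_c=1
ω_s = 1 − (94/38)(0−1) = 66/19
ω_s/ω_c = 66/19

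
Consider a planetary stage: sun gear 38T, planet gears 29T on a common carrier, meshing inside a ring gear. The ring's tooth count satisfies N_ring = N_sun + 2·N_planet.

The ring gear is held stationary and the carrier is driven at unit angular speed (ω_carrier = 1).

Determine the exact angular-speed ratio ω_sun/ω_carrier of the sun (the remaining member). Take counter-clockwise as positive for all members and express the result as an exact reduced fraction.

N_ring = 38 + 2·29 = 96
38(ω_s−ω_c) = −96(ω_r−ω_c),  ω_r=0, ω_c=1
ω_s = 1 − (96/38)(0−1) = 67/19
ω_s/ω_c = 67/19

67/19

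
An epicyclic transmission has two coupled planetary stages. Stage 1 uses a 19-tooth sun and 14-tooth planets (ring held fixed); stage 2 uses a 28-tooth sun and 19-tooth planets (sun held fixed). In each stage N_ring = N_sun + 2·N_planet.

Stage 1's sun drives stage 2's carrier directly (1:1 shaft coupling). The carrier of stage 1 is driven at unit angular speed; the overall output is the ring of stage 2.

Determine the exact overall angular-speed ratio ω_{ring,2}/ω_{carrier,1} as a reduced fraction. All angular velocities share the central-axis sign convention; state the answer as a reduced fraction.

Stage 1: N_ring = 19 + 2·14 = 47
Stage 1: 19(ω_s−ω_c) = −47(ω_r−ω_c),  ω_r=0, ω_c=1
Stage 1: ω_s = 1 − (47/19)(0−1) = 66/19
  ⇒ ω_s¹/ω_c¹ = 66/19
Stage 2: N_ring = 28 + 2·19 = 66
Stage 2: 28(ω_s−ω_c) = −66(ω_r−ω_c),  ω_s=0, ω_c=1
Stage 2: ω_r = 1 − (28/66)(0−1) = 47/33
  ⇒ ω_r²/ω_c² = 47/33
Coupling ω_c² = ω_s¹ ⇒ overall = 66/19 × 47/33 = 94/19

94/19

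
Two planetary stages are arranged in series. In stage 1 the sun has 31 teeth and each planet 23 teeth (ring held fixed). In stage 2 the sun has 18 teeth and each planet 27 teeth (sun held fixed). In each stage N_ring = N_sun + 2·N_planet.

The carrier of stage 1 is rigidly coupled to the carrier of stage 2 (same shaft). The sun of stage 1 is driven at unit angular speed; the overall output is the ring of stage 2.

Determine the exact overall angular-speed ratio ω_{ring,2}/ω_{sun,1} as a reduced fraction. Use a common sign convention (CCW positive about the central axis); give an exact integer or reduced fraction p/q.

155/432

Stage 1: N_ring = 31 + 2·23 = 77
Stage 1: 31(ω_s−ω_c) = −77(ω_r−ω_c),  ω_r=0, ω_s=1
Stage 1: 31(1−ω_c) = −77(0−ω_c)  ⇒  108ω_c = 31  ⇒  ω_c = 31/108
  ⇒ ω_c¹/ω_s¹ = 31/108
Stage 2: N_ring = 18 + 2·27 = 72
Stage 2: 18(ω_s−ω_c) = −72(ω_r−ω_c),  ω_s=0, ω_c=1
Stage 2: ω_r = 1 − (18/72)(0−1) = 5/4
  ⇒ ω_r²/ω_c² = 5/4
Coupling ω_c² = ω_c¹ ⇒ overall = 31/108 × 5/4 = 155/432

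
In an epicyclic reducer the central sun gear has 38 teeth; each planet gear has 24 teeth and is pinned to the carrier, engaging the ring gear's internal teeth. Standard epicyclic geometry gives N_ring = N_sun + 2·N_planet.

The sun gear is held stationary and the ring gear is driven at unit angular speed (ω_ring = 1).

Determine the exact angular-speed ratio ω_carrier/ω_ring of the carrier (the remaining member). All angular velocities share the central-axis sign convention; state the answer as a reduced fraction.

N_ring = 38 + 2·24 = 86
38(ω_s−ω_c) = −86(ω_r−ω_c),  ω_s=0, ω_r=1
38(0−ω_c) = −86(1−ω_c)  ⇒  124ω_c = 86  ⇒  ω_c = 43/62
ω_c/ω_r = 43/62

43/62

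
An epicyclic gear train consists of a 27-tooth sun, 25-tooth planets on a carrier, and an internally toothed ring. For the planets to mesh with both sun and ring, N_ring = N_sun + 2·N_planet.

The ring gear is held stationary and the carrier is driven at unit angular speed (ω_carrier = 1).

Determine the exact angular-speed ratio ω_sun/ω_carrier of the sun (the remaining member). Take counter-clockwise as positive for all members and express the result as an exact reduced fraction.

104/27

N_ring = 27 + 2·25 = 77
27(ω_s−ω_c) = −77(ω_r−ω_c),  ω_r=0, ω_c=1
ω_s = 1 − (77/27)(0−1) = 104/27
ω_s/ω_c = 104/27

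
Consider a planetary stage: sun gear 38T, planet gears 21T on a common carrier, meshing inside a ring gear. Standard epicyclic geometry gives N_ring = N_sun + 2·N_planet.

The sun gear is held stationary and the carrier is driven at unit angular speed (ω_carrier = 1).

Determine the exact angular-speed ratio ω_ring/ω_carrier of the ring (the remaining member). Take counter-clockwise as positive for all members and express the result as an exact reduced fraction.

59/40

N_ring = 38 + 2·21 = 80
38(ω_s−ω_c) = −80(ω_r−ω_c),  ω_s=0, ω_c=1
ω_r = 1 − (38/80)(0−1) = 59/40
ω_r/ω_c = 59/40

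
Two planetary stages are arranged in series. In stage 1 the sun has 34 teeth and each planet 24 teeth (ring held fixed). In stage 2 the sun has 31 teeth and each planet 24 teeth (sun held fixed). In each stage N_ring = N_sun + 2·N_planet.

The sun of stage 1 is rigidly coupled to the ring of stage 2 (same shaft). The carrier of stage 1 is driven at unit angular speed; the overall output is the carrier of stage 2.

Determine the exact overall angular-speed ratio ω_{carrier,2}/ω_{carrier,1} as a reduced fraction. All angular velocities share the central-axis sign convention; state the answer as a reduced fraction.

Stage 1: N_ring = 34 + 2·24 = 82
Stage 1: 34(ω_s−ω_c) = −82(ω_r−ω_c),  ω_r=0, ω_c=1
Stage 1: ω_s = 1 − (82/34)(0−1) = 58/17
  ⇒ ω_s¹/ω_c¹ = 58/17
Stage 2: N_ring = 31 + 2·24 = 79
Stage 2: 31(ω_s−ω_c) = −79(ω_r−ω_c),  ω_s=0, ω_r=1
Stage 2: 31(0−ω_c) = −79(1−ω_c)  ⇒  110ω_c = 79  ⇒  ω_c = 79/110
  ⇒ ω_c²/ω_r² = 79/110
Coupling ω_r² = ω_s¹ ⇒ overall = 58/17 × 79/110 = 2291/935

2291/935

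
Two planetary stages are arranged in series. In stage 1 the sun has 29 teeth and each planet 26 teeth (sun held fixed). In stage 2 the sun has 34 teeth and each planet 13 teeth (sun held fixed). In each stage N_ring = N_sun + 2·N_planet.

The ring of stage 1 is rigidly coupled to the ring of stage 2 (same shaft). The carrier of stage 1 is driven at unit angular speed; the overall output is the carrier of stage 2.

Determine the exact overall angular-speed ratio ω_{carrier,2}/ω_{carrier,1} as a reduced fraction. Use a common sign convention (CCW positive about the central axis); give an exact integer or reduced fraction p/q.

1100/1269

Stage 1: N_ring = 29 + 2·26 = 81
Stage 1: 29(ω_s−ω_c) = −81(ω_r−ω_c),  ω_s=0, ω_c=1
Stage 1: ω_r = 1 − (29/81)(0−1) = 110/81
  ⇒ ω_r¹/ω_c¹ = 110/81
Stage 2: N_ring = 34 + 2·13 = 60
Stage 2: 34(ω_s−ω_c) = −60(ω_r−ω_c),  ω_s=0, ω_r=1
Stage 2: 34(0−ω_c) = −60(1−ω_c)  ⇒  94ω_c = 60  ⇒  ω_c = 30/47
  ⇒ ω_c²/ω_r² = 30/47
Coupling ω_r² = ω_r¹ ⇒ overall = 110/81 × 30/47 = 1100/1269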